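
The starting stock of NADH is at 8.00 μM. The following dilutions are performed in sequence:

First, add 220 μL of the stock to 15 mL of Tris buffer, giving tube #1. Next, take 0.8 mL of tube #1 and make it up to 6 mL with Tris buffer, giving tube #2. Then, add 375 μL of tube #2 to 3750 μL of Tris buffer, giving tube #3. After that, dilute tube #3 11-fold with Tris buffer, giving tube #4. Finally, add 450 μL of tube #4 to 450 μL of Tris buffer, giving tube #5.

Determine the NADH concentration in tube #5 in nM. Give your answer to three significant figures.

0.0637 nM

Step 1: 220 μL + 15 mL = 15220 μL total → factor 15220/220 = 69.182
Step 2: 0.8 mL brought to 6 mL → factor 6/0.8 = 7.5
Step 3: 375 μL + 3750 μL = 4125 μL total → factor 4125/375 = 11
Step 4: 11-fold → factor 11
Step 5: 450 μL + 450 μL = 900 μL total → factor 900/450 = 2
Overall dilution factor = 69.182 × 7.5 × 11 × 11 × 2 = 1.2556 × 10^5
Final = 8.00 μM / 1.2556 × 10^5 = 6.371 × 10^-5 μM = 0.0637 nM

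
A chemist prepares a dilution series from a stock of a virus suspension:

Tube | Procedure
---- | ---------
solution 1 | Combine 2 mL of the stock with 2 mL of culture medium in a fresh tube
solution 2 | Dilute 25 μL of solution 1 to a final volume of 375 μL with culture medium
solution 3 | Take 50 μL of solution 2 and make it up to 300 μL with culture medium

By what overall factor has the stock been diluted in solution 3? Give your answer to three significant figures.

180

Step 1: 2 mL + 2 mL = 4 mL total → factor 4/2 = 2
Step 2: 25 μL brought to 375 μL → factor 375/25 = 15
Step 3: 50 μL brought to 300 μL → factor 300/50 = 6
Overall dilution factor = 2 × 15 × 6 = 180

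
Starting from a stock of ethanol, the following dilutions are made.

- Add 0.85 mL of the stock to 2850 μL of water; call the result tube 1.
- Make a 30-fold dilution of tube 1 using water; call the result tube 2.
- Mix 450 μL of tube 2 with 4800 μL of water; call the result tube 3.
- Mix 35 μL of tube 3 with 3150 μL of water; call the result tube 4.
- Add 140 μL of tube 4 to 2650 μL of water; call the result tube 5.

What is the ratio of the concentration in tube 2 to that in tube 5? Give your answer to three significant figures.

2.12 × 10^4

Step 1: 0.85 mL + 2850 μL = 3.7 mL total → factor 3.7/0.85 = 4.3529
Step 2: 30-fold → factor 30
Step 3: 450 μL + 4800 μL = 5250 μL total → factor 5250/450 = 11.667
Step 4: 35 μL + 3150 μL = 3185 μL total → factor 3185/35 = 91
Step 5: 140 μL + 2650 μL = 2790 μL total → factor 2790/140 = 19.929
Dilution factor to tube 2 = 130.59; to tube 5 = 2.7629 × 10^6
[tube 2]/[tube 5] = (factor to tube 5)/(factor to tube 2) = 2.7629 × 10^6/130.59 = 2.12 × 10^4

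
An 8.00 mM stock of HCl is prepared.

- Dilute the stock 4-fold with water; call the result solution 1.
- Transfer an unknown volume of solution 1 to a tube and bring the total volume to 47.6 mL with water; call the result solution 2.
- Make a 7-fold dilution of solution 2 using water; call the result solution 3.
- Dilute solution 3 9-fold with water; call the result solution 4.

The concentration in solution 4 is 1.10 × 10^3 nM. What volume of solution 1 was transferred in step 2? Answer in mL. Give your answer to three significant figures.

Step 1: 4-fold → factor 4
Step 2: v brought to 47.6 mL → factor = 47.6 mL/v
Step 3: 7-fold → factor 7
Step 4: 9-fold → factor 9
Product of known-step factors = 252
Overall factor = 8.00 mM / (1.10 × 10^3 nM) = 7272.7
Step-2 factor = 7272.7 / 252 = 28.86
v = 47.6 mL / 28.86 = 1.65 mL

1.65 mL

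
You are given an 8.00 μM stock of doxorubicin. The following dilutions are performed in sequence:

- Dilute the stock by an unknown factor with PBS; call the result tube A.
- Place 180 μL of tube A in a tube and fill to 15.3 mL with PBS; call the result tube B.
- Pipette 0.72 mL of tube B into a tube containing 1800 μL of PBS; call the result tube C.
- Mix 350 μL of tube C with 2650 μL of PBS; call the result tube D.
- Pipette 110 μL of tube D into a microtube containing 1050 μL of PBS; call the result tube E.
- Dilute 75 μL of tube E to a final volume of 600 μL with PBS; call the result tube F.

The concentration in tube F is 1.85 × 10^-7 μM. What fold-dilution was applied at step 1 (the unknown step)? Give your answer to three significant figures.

201-fold

Step 1: unknown factor x
Step 2: 180 μL brought to 15.3 mL → factor 15300/180 = 85
Step 3: 0.72 mL + 1800 μL = 2.52 mL total → factor 2.52/0.72 = 3.5
Step 4: 350 μL + 2650 μL = 3000 μL total → factor 3000/350 = 8.5714
Step 5: 110 μL + 1050 μL = 1160 μL total → factor 1160/110 = 10.545
Step 6: 75 μL brought to 600 μL → factor 600/75 = 8
Product of known-step factors = 2.1513 × 10^5
Overall factor = 8.00 μM / (1.85 × 10^-7 μM) = 4.3243 × 10^7
x = 4.3243 × 10^7 / 2.1513 × 10^5 = 201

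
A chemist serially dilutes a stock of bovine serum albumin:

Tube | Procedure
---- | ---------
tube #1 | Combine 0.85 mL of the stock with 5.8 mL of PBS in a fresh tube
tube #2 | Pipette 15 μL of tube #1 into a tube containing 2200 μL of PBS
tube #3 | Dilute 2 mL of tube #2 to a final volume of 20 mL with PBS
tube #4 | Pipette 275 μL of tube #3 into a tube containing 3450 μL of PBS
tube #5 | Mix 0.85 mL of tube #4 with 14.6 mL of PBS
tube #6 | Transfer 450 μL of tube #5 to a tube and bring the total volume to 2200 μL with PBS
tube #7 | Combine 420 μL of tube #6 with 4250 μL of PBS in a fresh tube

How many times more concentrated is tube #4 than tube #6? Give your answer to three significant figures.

88.9

Step 1: 0.85 mL + 5.8 mL = 6.65 mL total → factor 6.65/0.85 = 7.8235
Step 2: 15 μL + 2200 μL = 2215 μL total → factor 2215/15 = 147.67
Step 3: 2 mL brought to 20 mL → factor 20/2 = 10
Step 4: 275 μL + 3450 μL = 3725 μL total → factor 3725/275 = 13.545
Step 5: 0.85 mL + 14.6 mL = 15.45 mL total → factor 15.45/0.85 = 18.176
Step 6: 450 μL brought to 2200 μL → factor 2200/450 = 4.8889
Dilution factor to tube #4 = 1.5649 × 10^5; to tube #6 = 1.3906 × 10^7
[tube #4]/[tube #6] = (factor to tube #6)/(factor to tube #4) = 1.3906 × 10^7/1.5649 × 10^5 = 88.9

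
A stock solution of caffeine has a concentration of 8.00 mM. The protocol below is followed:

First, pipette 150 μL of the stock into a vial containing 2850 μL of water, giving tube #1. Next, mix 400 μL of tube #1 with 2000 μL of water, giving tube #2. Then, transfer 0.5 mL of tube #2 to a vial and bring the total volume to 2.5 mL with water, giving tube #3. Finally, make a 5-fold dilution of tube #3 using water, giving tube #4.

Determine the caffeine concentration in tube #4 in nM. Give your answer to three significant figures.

Step 1: 150 μL + 2850 μL = 3000 μL total → factor 3000/150 = 20
Step 2: 400 μL + 2000 μL = 2400 μL total → factor 2400/400 = 6
Step 3: 0.5 mL brought to 2.5 mL → factor 2.5/0.5 = 5
Step 4: 5-fold → factor 5
Overall dilution factor = 20 × 6 × 5 × 5 = 3000
Final = 8.00 mM / 3000 = 0.002667 mM = 2.67 × 10^3 nM

2.67 × 10^3 nM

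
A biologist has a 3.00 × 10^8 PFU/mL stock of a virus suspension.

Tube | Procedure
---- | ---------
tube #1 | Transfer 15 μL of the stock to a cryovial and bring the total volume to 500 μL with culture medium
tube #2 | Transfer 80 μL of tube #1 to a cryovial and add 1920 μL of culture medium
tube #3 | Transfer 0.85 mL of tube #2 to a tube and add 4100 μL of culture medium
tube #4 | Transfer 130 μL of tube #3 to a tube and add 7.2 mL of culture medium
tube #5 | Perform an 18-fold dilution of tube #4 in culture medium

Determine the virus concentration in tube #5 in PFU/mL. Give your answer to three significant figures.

60.9 PFU/mL

Step 1: 15 μL brought to 500 μL → factor 500/15 = 33.333
Step 2: 80 μL + 1920 μL = 2000 μL total → factor 2000/80 = 25
Step 3: 0.85 mL + 4100 μL = 4.95 mL total → factor 4.95/0.85 = 5.8235
Step 4: 130 μL + 7.2 mL = 7330 μL total → factor 7330/130 = 56.385
Step 5: 18-fold → factor 18
Overall dilution factor = 33.333 × 25 × 5.8235 × 56.385 × 18 = 4.9254 × 10^6
Final = 3.00 × 10^8 PFU/mL / 4.9254 × 10^6 = 60.9 PFU/mL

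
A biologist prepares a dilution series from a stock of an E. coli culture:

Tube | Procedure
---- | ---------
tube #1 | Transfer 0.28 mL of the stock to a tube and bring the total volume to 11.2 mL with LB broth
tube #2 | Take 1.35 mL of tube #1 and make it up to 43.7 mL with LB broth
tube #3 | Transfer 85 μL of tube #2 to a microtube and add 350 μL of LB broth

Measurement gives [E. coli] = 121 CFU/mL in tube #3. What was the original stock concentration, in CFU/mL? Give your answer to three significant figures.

Step 1: 0.28 mL brought to 11.2 mL → factor 11.2/0.28 = 40
Step 2: 1.35 mL brought to 43.7 mL → factor 43.7/1.35 = 32.37
Step 3: 85 μL + 350 μL = 435 μL total → factor 435/85 = 5.1176
Overall dilution factor = 40 × 32.37 × 5.1176 = 6626.4
Stock = 121 CFU/mL × 6626.4 = 8.02 × 10^5 CFU/mL

8.02 × 10^5 CFU/mL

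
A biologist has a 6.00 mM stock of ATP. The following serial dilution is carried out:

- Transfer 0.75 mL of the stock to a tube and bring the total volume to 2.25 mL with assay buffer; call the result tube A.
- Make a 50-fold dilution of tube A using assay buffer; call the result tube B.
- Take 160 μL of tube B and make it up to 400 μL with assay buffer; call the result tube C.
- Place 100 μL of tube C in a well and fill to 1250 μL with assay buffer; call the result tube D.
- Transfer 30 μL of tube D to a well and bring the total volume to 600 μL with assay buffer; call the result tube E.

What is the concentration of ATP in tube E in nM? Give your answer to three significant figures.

64.0 nM

Step 1: 0.75 mL brought to 2.25 mL → factor 2.25/0.75 = 3
Step 2: 50-fold → factor 50
Step 3: 160 μL brought to 400 μL → factor 400/160 = 2.5
Step 4: 100 μL brought to 1250 μL → factor 1250/100 = 12.5
Step 5: 30 μL brought to 600 μL → factor 600/30 = 20
Overall dilution factor = 3 × 50 × 2.5 × 12.5 × 20 = 93750
Final = 6.00 mM / 93750 = 6.400 × 10^-5 mM = 64.0 nM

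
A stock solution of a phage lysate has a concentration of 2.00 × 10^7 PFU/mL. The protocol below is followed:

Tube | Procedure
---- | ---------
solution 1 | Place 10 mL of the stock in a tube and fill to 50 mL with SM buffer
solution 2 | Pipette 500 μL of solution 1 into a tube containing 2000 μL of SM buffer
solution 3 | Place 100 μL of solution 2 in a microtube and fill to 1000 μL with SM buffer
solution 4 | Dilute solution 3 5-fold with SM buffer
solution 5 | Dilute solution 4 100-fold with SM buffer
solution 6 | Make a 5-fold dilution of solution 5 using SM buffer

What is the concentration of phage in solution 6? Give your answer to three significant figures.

32.0 PFU/mL

Step 1: 10 mL brought to 50 mL → factor 50/10 = 5
Step 2: 500 μL + 2000 μL = 2500 μL total → factor 2500/500 = 5
Step 3: 100 μL brought to 1000 μL → factor 1000/100 = 10
Step 4: 5-fold → factor 5
Step 5: 100-fold → factor 100
Step 6: 5-fold → factor 5
Overall dilution factor = 5 × 5 × 10 × 5 × 100 × 5 = 6.25 × 10^5
Final = 2.00 × 10^7 PFU/mL / 6.25 × 10^5 = 32.0 PFU/mL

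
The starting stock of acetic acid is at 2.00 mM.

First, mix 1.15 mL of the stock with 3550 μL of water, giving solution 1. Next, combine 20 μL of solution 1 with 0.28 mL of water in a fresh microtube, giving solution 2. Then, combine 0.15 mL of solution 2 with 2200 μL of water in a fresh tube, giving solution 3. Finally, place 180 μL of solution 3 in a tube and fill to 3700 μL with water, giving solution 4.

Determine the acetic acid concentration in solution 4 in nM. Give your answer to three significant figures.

Step 1: 1.15 mL + 3550 μL = 4.7 mL total → factor 4.7/1.15 = 4.087
Step 2: 20 μL + 0.28 mL = 300 μL total → factor 300/20 = 15
Step 3: 0.15 mL + 2200 μL = 2.35 mL total → factor 2.35/0.15 = 15.667
Step 4: 180 μL brought to 3700 μL → factor 3700/180 = 20.556
Overall dilution factor = 4.087 × 15 × 15.667 × 20.556 = 19742
Final = 2.00 mM / 19742 = 0.0001013 mM = 101 nM

101 nM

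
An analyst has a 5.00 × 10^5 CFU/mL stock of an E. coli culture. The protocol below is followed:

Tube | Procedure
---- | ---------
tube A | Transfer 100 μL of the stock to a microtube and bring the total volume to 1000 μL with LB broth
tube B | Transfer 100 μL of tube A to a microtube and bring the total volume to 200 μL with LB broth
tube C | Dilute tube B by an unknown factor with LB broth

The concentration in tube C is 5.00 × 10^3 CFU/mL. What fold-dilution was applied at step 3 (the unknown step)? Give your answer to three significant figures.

5.00-fold

Step 1: 100 μL brought to 1000 μL → factor 1000/100 = 10
Step 2: 100 μL brought to 200 μL → factor 200/100 = 2
Step 3: unknown factor x
Product of known-step factors = 20
Overall factor = 5.00 × 10^5 CFU/mL / (5.00 × 10^3 CFU/mL) = 100
x = 100 / 20 = 5.00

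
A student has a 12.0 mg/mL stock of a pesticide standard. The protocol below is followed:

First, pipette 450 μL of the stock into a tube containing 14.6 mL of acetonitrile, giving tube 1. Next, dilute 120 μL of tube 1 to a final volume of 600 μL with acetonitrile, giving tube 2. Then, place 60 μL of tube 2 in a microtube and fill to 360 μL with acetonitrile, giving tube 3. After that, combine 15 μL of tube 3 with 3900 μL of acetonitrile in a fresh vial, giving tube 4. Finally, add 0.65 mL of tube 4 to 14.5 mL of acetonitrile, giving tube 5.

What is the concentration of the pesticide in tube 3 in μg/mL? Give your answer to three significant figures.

12.0 μg/mL

Step 1: 450 μL + 14.6 mL = 15050 μL total → factor 15050/450 = 33.444
Step 2: 120 μL brought to 600 μL → factor 600/120 = 5
Step 3: 60 μL brought to 360 μL → factor 360/60 = 6
Dilution factor through tube 3 = 33.444 × 5 × 6 = 1003.3
[tube 3] = 12.0 mg/mL / 1003.3 = 0.01196 mg/mL = 12.0 μg/mL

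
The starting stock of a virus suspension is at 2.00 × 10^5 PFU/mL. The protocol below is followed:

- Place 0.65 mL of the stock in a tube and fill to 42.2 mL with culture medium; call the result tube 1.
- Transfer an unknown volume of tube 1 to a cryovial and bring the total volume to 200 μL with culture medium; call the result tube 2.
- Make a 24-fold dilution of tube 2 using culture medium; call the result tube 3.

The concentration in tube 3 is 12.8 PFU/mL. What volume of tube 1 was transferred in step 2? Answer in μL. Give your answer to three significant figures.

Step 1: 0.65 mL brought to 42.2 mL → factor 42.2/0.65 = 64.923
Step 2: v brought to 200 μL → factor = 200 μL/v
Step 3: 24-fold → factor 24
Product of known-step factors = 1558.2
Overall factor = 2.00 × 10^5 PFU/mL / (12.8 PFU/mL) = 15625
Step-2 factor = 15625 / 1558.2 = 10.028
v = 200 μL / 10.028 = 19.9 μL

19.9 μL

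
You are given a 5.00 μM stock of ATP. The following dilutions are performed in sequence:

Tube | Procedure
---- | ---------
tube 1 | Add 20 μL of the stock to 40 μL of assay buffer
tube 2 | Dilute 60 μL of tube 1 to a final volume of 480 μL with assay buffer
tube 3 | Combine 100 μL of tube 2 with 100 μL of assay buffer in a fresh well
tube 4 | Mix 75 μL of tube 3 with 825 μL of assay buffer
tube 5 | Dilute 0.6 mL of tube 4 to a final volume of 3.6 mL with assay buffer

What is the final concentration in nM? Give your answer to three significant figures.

Step 1: 20 μL + 40 μL = 60 μL total → factor 60/20 = 3
Step 2: 60 μL brought to 480 μL → factor 480/60 = 8
Step 3: 100 μL + 100 μL = 200 μL total → factor 200/100 = 2
Step 4: 75 μL + 825 μL = 900 μL total → factor 900/75 = 12
Step 5: 0.6 mL brought to 3.6 mL → factor 3.6/0.6 = 6
Overall dilution factor = 3 × 8 × 2 × 12 × 6 = 3456
Final = 5.00 μM / 3456 = 0.001447 μM = 1.45 nM

1.45 nM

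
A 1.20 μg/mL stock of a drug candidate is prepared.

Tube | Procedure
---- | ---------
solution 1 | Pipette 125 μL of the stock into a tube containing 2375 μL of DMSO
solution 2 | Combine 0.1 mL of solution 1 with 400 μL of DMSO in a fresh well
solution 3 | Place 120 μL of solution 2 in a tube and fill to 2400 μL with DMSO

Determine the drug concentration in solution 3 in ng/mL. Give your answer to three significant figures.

Step 1: 125 μL + 2375 μL = 2500 μL total → factor 2500/125 = 20
Step 2: 0.1 mL + 400 μL = 0.5 mL total → factor 0.5/0.1 = 5
Step 3: 120 μL brought to 2400 μL → factor 2400/120 = 20
Overall dilution factor = 20 × 5 × 20 = 2000
Final = 1.20 μg/mL / 2000 = 0.0006000 μg/mL = 0.600 ng/mL

0.600 ng/mL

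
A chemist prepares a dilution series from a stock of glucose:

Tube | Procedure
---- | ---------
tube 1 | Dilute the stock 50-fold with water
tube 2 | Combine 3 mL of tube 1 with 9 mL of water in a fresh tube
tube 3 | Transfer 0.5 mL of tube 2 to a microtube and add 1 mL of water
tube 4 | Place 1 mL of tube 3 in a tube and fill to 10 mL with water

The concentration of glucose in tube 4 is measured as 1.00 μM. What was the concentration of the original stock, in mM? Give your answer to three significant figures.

Step 1: 50-fold → factor 50
Step 2: 3 mL + 9 mL = 12 mL total → factor 12/3 = 4
Step 3: 0.5 mL + 1 mL = 1.5 mL total → factor 1.5/0.5 = 3
Step 4: 1 mL brought to 10 mL → factor 10/1 = 10
Overall dilution factor = 50 × 4 × 3 × 10 = 6000
Stock = 1.00 μM × 6000 = 6000 μM = 6.00 mM

6.00 mM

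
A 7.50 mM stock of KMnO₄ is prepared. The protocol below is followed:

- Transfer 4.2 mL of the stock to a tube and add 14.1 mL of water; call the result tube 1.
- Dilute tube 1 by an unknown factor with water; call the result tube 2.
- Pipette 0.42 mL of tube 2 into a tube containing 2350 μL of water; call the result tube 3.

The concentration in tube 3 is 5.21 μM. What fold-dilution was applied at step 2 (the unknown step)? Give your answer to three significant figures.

50.1-fold

Step 1: 4.2 mL + 14.1 mL = 18.3 mL total → factor 18.3/4.2 = 4.3571
Step 2: unknown factor x
Step 3: 0.42 mL + 2350 μL = 2.77 mL total → factor 2.77/0.42 = 6.5952
Product of known-step factors = 28.736
Overall factor = 7.50 mM / (5.21 μM) = 1439.5
x = 1439.5 / 28.736 = 50.1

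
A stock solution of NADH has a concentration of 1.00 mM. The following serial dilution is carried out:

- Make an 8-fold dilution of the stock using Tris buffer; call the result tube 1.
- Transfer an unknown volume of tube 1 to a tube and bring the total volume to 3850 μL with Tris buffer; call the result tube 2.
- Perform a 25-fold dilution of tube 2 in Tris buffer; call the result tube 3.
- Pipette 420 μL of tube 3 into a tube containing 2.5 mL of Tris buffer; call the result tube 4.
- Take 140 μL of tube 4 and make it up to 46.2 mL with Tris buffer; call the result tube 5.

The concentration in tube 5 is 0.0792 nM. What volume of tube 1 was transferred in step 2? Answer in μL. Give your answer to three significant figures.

Step 1: 8-fold → factor 8
Step 2: v brought to 3850 μL → factor = 3850 μL/v
Step 3: 25-fold → factor 25
Step 4: 420 μL + 2.5 mL = 2920 μL total → factor 2920/420 = 6.9524
Step 5: 140 μL brought to 46.2 mL → factor 46200/140 = 330
Product of known-step factors = 4.5886 × 10^5
Overall factor = 1.00 mM / (0.0792 nM) = 1.2626 × 10^7
Step-2 factor = 1.2626 × 10^7 / 4.5886 × 10^5 = 27.517
v = 3850 μL / 27.517 = 140 μL

140 μL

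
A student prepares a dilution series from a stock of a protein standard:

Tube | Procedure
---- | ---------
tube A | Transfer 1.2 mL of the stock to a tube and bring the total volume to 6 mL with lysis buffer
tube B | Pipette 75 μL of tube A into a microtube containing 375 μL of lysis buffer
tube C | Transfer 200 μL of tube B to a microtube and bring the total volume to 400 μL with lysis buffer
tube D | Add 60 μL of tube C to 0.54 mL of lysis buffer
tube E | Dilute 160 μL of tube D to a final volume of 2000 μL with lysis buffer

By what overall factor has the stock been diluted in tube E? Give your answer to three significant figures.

7.50 × 10^3

Step 1: 1.2 mL brought to 6 mL → factor 6/1.2 = 5
Step 2: 75 μL + 375 μL = 450 μL total → factor 450/75 = 6
Step 3: 200 μL brought to 400 μL → factor 400/200 = 2
Step 4: 60 μL + 0.54 mL = 600 μL total → factor 600/60 = 10
Step 5: 160 μL brought to 2000 μL → factor 2000/160 = 12.5
Overall dilution factor = 5 × 6 × 2 × 10 × 12.5 = 7500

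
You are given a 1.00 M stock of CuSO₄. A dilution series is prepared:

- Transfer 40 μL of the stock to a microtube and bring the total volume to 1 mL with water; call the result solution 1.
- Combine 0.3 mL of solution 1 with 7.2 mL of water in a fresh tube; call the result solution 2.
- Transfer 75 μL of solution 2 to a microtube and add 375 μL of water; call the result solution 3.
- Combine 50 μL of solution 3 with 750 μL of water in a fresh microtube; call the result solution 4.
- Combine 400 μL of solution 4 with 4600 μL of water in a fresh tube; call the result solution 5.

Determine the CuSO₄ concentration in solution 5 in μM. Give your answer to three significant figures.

Step 1: 40 μL brought to 1 mL → factor 1000/40 = 25
Step 2: 0.3 mL + 7.2 mL = 7.5 mL total → factor 7.5/0.3 = 25
Step 3: 75 μL + 375 μL = 450 μL total → factor 450/75 = 6
Step 4: 50 μL + 750 μL = 800 μL total → factor 800/50 = 16
Step 5: 400 μL + 4600 μL = 5000 μL total → factor 5000/400 = 12.5
Overall dilution factor = 25 × 25 × 6 × 16 × 12.5 = 7.5 × 10^5
Final = 1.00 M / 7.5 × 10^5 = 1.333 × 10^-6 M = 1.33 μM

1.33 μM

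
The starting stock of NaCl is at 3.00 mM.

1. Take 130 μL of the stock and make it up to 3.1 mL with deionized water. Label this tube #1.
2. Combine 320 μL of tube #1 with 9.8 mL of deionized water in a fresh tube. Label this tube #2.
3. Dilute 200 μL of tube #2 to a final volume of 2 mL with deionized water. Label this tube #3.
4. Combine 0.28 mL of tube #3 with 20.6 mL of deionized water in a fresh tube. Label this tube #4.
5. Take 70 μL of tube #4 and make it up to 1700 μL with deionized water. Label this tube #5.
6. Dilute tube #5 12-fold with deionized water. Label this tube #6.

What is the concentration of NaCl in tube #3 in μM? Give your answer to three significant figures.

Step 1: 130 μL brought to 3.1 mL → factor 3100/130 = 23.846
Step 2: 320 μL + 9.8 mL = 10120 μL total → factor 10120/320 = 31.625
Step 3: 200 μL brought to 2 mL → factor 2000/200 = 10
Dilution factor through tube #3 = 23.846 × 31.625 × 10 = 7541.3
[tube #3] = 3.00 mM / 7541.3 = 0.0003978 mM = 0.398 μM

0.398 μM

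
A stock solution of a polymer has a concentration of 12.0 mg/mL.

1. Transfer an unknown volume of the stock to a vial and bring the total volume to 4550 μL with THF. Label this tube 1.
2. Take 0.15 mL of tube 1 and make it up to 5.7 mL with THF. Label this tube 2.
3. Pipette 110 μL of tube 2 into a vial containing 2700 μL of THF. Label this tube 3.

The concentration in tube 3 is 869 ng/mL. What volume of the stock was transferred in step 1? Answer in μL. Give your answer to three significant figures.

Step 1: v brought to 4550 μL → factor = 4550 μL/v
Step 2: 0.15 mL brought to 5.7 mL → factor 5.7/0.15 = 38
Step 3: 110 μL + 2700 μL = 2810 μL total → factor 2810/110 = 25.545
Product of known-step factors = 970.73
Overall factor = 12.0 mg/mL / (869 ng/mL) = 13809
Step-1 factor = 13809 / 970.73 = 14.225
v = 4550 μL / 14.225 = 320 μL

320 μL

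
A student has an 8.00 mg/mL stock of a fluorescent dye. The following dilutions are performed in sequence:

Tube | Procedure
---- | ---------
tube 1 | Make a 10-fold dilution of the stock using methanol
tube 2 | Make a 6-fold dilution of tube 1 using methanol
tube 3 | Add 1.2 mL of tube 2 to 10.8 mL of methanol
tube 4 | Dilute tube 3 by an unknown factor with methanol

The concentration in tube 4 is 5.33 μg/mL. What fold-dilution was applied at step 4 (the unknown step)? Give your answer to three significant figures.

2.50-fold

Step 1: 10-fold → factor 10
Step 2: 6-fold → factor 6
Step 3: 1.2 mL + 10.8 mL = 12 mL total → factor 12/1.2 = 10
Step 4: unknown factor x
Product of known-step factors = 600
Overall factor = 8.00 mg/mL / (5.33 μg/mL) = 1500.9
x = 1500.9 / 600 = 2.50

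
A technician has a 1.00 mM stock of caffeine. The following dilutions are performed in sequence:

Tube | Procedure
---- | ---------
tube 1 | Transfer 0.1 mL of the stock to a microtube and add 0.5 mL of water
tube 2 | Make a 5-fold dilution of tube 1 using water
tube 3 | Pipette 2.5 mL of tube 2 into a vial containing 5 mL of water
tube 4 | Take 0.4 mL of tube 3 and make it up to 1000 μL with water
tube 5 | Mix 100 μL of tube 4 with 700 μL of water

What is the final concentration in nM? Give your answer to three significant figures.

Step 1: 0.1 mL + 0.5 mL = 0.6 mL total → factor 0.6/0.1 = 6
Step 2: 5-fold → factor 5
Step 3: 2.5 mL + 5 mL = 7.5 mL total → factor 7.5/2.5 = 3
Step 4: 0.4 mL brought to 1000 μL → factor 1/0.4 = 2.5
Step 5: 100 μL + 700 μL = 800 μL total → factor 800/100 = 8
Overall dilution factor = 6 × 5 × 3 × 2.5 × 8 = 1800
Final = 1.00 mM / 1800 = 0.0005556 mM = 556 nM

556 nM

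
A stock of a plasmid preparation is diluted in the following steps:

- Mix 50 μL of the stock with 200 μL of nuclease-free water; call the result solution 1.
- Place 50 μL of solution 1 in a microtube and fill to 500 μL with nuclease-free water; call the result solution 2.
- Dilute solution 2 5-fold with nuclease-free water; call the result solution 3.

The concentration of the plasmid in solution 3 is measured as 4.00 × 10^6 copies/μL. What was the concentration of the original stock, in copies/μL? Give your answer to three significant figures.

Step 1: 50 μL + 200 μL = 250 μL total → factor 250/50 = 5
Step 2: 50 μL brought to 500 μL → factor 500/50 = 10
Step 3: 5-fold → factor 5
Overall dilution factor = 5 × 10 × 5 = 250
Stock = 4.00 × 10^6 copies/μL × 250 = 1.00 × 10^9 copies/μL

1.00 × 10^9 copies/μL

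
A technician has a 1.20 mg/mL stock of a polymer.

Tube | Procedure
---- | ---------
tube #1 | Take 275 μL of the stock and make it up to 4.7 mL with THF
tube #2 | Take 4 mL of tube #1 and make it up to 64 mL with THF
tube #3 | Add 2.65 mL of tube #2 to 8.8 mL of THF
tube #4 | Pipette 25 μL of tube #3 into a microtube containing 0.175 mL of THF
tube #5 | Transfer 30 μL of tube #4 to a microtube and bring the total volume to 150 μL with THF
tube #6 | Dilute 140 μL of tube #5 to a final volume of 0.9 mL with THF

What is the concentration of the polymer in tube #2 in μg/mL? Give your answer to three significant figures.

Step 1: 275 μL brought to 4.7 mL → factor 4700/275 = 17.091
Step 2: 4 mL brought to 64 mL → factor 64/4 = 16
Dilution factor through tube #2 = 17.091 × 16 = 273.45
[tube #2] = 1.20 mg/mL / 273.45 = 0.004388 mg/mL = 4.39 μg/mL

4.39 μg/mL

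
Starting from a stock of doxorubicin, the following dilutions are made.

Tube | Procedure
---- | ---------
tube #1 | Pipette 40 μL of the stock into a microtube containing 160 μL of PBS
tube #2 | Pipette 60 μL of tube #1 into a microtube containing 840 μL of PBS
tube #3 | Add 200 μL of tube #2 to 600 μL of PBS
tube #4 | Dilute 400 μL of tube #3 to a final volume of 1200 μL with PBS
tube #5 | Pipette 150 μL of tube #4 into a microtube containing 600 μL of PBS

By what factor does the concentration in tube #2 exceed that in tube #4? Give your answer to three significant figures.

Step 1: 40 μL + 160 μL = 200 μL total → factor 200/40 = 5
Step 2: 60 μL + 840 μL = 900 μL total → factor 900/60 = 15
Step 3: 200 μL + 600 μL = 800 μL total → factor 800/200 = 4
Step 4: 400 μL brought to 1200 μL → factor 1200/400 = 3
Dilution factor to tube #2 = 75; to tube #4 = 900
[tube #2]/[tube #4] = (factor to tube #4)/(factor to tube #2) = 900/75 = 12.0

12.0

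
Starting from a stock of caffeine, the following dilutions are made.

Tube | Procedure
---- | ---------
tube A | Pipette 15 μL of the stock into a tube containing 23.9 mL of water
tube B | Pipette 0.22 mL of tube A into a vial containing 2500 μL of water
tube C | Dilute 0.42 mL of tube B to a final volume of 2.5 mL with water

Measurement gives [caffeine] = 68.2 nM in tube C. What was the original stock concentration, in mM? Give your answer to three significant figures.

8.00 mM

Step 1: 15 μL + 23.9 mL = 23915 μL total → factor 23915/15 = 1594.3
Step 2: 0.22 mL + 2500 μL = 2.72 mL total → factor 2.72/0.22 = 12.364
Step 3: 0.42 mL brought to 2.5 mL → factor 2.5/0.42 = 5.9524
Overall dilution factor = 1594.3 × 12.364 × 5.9524 = 1.1733 × 10^5
Stock = 68.2 nM × 1.1733 × 10^5 = 8.002 × 10^6 nM = 8.00 mM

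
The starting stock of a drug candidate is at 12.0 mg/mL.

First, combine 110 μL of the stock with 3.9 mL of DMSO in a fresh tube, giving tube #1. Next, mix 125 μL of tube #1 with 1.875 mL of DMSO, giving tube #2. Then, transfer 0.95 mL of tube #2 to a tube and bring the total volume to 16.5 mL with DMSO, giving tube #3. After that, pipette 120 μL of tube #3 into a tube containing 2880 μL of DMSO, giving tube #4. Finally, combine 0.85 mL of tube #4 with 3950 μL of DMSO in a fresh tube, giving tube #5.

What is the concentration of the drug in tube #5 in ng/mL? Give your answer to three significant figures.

Step 1: 110 μL + 3.9 mL = 4010 μL total → factor 4010/110 = 36.455
Step 2: 125 μL + 1.875 mL = 2000 μL total → factor 2000/125 = 16
Step 3: 0.95 mL brought to 16.5 mL → factor 16.5/0.95 = 17.368
Step 4: 120 μL + 2880 μL = 3000 μL total → factor 3000/120 = 25
Step 5: 0.85 mL + 3950 μL = 4.8 mL total → factor 4.8/0.85 = 5.6471
Overall dilution factor = 36.455 × 16 × 17.368 × 25 × 5.6471 = 1.4302 × 10^6
Final = 12.0 mg/mL / 1.4302 × 10^6 = 8.390 × 10^-6 mg/mL = 8.39 ng/mL

8.39 ng/mL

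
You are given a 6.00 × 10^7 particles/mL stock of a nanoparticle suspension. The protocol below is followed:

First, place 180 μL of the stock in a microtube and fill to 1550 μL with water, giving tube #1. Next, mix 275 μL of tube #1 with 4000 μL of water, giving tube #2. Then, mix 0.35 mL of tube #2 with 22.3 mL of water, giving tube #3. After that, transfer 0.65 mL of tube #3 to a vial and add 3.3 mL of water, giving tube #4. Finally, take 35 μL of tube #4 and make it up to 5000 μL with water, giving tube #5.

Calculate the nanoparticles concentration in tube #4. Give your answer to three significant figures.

1.14 × 10^3 particles/mL

Step 1: 180 μL brought to 1550 μL → factor 1550/180 = 8.6111
Step 2: 275 μL + 4000 μL = 4275 μL total → factor 4275/275 = 15.545
Step 3: 0.35 mL + 22.3 mL = 22.65 mL total → factor 22.65/0.35 = 64.714
Step 4: 0.65 mL + 3.3 mL = 3.95 mL total → factor 3.95/0.65 = 6.0769
Dilution factor through tube #4 = 8.6111 × 15.545 × 64.714 × 6.0769 = 52644
[tube #4] = 6.00 × 10^7 particles/mL / 52644 = 1.14 × 10^3 particles/mL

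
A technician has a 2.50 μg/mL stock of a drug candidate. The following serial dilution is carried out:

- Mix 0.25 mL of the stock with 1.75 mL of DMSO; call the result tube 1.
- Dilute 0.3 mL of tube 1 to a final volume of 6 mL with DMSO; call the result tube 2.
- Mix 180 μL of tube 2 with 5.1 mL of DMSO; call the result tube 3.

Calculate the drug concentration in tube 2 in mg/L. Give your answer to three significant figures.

0.0156 mg/L

Step 1: 0.25 mL + 1.75 mL = 2 mL total → factor 2/0.25 = 8
Step 2: 0.3 mL brought to 6 mL → factor 6/0.3 = 20
Dilution factor through tube 2 = 8 × 20 = 160
[tube 2] = 2.50 μg/mL / 160 = 0.01562 μg/mL = 0.0156 mg/L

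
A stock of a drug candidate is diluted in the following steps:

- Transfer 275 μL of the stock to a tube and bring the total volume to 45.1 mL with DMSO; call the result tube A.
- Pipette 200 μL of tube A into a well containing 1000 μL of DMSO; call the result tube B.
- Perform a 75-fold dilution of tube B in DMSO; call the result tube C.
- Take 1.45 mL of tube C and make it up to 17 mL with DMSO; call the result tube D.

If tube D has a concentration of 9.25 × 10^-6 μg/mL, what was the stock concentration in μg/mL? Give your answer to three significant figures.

Step 1: 275 μL brought to 45.1 mL → factor 45100/275 = 164
Step 2: 200 μL + 1000 μL = 1200 μL total → factor 1200/200 = 6
Step 3: 75-fold → factor 75
Step 4: 1.45 mL brought to 17 mL → factor 17/1.45 = 11.724
Overall dilution factor = 164 × 6 × 75 × 11.724 = 8.6524 × 10^5
Stock = 9.25 × 10^-6 μg/mL × 8.6524 × 10^5 = 8.00 μg/mL

8.00 μg/mL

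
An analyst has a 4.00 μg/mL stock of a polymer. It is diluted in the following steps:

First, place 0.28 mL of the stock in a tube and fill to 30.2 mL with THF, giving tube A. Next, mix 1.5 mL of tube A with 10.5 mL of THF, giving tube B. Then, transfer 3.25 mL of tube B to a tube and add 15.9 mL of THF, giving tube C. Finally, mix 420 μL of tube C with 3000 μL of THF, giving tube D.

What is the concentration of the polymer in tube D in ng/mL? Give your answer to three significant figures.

0.0966 ng/mL

Step 1: 0.28 mL brought to 30.2 mL → factor 30.2/0.28 = 107.86
Step 2: 1.5 mL + 10.5 mL = 12 mL total → factor 12/1.5 = 8
Step 3: 3.25 mL + 15.9 mL = 19.15 mL total → factor 19.15/3.25 = 5.8923
Step 4: 420 μL + 3000 μL = 3420 μL total → factor 3420/420 = 8.1429
Overall dilution factor = 107.86 × 8 × 5.8923 × 8.1429 = 41400
Final = 4.00 μg/mL / 41400 = 9.662 × 10^-5 μg/mL = 0.0966 ng/mL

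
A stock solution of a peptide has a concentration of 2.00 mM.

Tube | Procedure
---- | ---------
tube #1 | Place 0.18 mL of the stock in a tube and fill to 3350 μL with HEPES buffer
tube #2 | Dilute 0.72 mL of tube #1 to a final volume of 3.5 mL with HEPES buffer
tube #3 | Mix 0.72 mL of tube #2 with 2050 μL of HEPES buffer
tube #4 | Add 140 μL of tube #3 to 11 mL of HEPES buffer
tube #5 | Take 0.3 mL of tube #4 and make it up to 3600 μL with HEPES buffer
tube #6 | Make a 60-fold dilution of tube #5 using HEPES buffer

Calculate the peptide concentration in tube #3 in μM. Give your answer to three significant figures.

Step 1: 0.18 mL brought to 3350 μL → factor 3.35/0.18 = 18.611
Step 2: 0.72 mL brought to 3.5 mL → factor 3.5/0.72 = 4.8611
Step 3: 0.72 mL + 2050 μL = 2.77 mL total → factor 2.77/0.72 = 3.8472
Dilution factor through tube #3 = 18.611 × 4.8611 × 3.8472 = 348.06
[tube #3] = 2.00 mM / 348.06 = 0.005746 mM = 5.75 μM

5.75 μM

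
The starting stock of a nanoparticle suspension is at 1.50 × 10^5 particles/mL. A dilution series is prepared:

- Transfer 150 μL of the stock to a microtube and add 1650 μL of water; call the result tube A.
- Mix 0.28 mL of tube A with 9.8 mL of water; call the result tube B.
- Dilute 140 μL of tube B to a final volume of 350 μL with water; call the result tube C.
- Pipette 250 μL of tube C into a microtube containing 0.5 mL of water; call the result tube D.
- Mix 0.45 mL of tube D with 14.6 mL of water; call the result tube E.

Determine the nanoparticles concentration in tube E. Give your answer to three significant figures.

1.38 particles/mL

Step 1: 150 μL + 1650 μL = 1800 μL total → factor 1800/150 = 12
Step 2: 0.28 mL + 9.8 mL = 10.08 mL total → factor 10.08/0.28 = 36
Step 3: 140 μL brought to 350 μL → factor 350/140 = 2.5
Step 4: 250 μL + 0.5 mL = 750 μL total → factor 750/250 = 3
Step 5: 0.45 mL + 14.6 mL = 15.05 mL total → factor 15.05/0.45 = 33.444
Overall dilution factor = 12 × 36 × 2.5 × 3 × 33.444 = 1.0836 × 10^5
Final = 1.50 × 10^5 particles/mL / 1.0836 × 10^5 = 1.38 particles/mL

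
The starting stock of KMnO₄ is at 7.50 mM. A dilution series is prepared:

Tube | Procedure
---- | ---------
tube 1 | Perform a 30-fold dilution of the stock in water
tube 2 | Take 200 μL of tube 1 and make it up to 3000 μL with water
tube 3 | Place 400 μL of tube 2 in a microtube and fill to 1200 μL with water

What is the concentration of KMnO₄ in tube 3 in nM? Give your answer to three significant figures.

Step 1: 30-fold → factor 30
Step 2: 200 μL brought to 3000 μL → factor 3000/200 = 15
Step 3: 400 μL brought to 1200 μL → factor 1200/400 = 3
Overall dilution factor = 30 × 15 × 3 = 1350
Final = 7.50 mM / 1350 = 0.005556 mM = 5.56 × 10^3 nM

5.56 × 10^3 nM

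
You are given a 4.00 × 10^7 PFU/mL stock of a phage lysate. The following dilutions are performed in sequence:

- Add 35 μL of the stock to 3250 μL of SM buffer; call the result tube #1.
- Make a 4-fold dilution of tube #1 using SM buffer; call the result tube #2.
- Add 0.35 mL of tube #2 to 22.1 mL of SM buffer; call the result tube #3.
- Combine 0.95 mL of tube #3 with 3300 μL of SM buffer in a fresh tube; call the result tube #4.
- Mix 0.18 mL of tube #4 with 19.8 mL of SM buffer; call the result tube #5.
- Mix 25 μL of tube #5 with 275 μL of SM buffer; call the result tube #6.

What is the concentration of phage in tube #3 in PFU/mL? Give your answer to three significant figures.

1.66 × 10^3 PFU/mL

Step 1: 35 μL + 3250 μL = 3285 μL total → factor 3285/35 = 93.857
Step 2: 4-fold → factor 4
Step 3: 0.35 mL + 22.1 mL = 22.45 mL total → factor 22.45/0.35 = 64.143
Dilution factor through tube #3 = 93.857 × 4 × 64.143 = 24081
[tube #3] = 4.00 × 10^7 PFU/mL / 24081 = 1.66 × 10^3 PFU/mL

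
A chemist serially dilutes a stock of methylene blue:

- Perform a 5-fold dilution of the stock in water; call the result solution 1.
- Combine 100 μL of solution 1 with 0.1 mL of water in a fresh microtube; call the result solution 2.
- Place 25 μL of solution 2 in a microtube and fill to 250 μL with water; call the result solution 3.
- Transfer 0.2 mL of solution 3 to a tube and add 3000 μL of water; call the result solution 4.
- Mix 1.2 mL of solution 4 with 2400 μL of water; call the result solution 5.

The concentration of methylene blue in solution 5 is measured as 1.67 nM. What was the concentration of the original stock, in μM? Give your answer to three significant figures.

8.02 μM

Step 1: 5-fold → factor 5
Step 2: 100 μL + 0.1 mL = 200 μL total → factor 200/100 = 2
Step 3: 25 μL brought to 250 μL → factor 250/25 = 10
Step 4: 0.2 mL + 3000 μL = 3.2 mL total → factor 3.2/0.2 = 16
Step 5: 1.2 mL + 2400 μL = 3.6 mL total → factor 3.6/1.2 = 3
Overall dilution factor = 5 × 2 × 10 × 16 × 3 = 4800
Stock = 1.67 nM × 4800 = 8016 nM = 8.02 μM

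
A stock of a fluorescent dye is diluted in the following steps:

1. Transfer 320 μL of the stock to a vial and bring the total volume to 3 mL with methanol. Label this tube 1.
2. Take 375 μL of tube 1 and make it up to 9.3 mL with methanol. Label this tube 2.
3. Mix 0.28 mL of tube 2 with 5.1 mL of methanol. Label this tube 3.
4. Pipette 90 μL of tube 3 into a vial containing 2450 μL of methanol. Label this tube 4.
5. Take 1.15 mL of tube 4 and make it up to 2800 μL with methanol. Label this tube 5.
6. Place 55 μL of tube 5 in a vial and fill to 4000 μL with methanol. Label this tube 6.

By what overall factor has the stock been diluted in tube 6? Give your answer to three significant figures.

2.23 × 10^7

Step 1: 320 μL brought to 3 mL → factor 3000/320 = 9.375
Step 2: 375 μL brought to 9.3 mL → factor 9300/375 = 24.8
Step 3: 0.28 mL + 5.1 mL = 5.38 mL total → factor 5.38/0.28 = 19.214
Step 4: 90 μL + 2450 μL = 2540 μL total → factor 2540/90 = 28.222
Step 5: 1.15 mL brought to 2800 μL → factor 2.8/1.15 = 2.4348
Step 6: 55 μL brought to 4000 μL → factor 4000/55 = 72.727
Overall dilution factor = 9.375 × 24.8 × 19.214 × 28.222 × 2.4348 × 72.727 = 2.2325 × 10^7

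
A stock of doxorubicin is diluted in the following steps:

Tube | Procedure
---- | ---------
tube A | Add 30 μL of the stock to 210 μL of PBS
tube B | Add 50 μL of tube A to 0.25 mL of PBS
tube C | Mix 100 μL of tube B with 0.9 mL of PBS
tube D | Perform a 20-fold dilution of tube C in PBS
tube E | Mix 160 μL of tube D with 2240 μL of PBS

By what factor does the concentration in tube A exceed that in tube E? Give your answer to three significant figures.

1.80 × 10^4

Step 1: 30 μL + 210 μL = 240 μL total → factor 240/30 = 8
Step 2: 50 μL + 0.25 mL = 300 μL total → factor 300/50 = 6
Step 3: 100 μL + 0.9 mL = 1000 μL total → factor 1000/100 = 10
Step 4: 20-fold → factor 20
Step 5: 160 μL + 2240 μL = 2400 μL total → factor 2400/160 = 15
Dilution factor to tube A = 8; to tube E = 1.44 × 10^5
[tube A]/[tube E] = (factor to tube E)/(factor to tube A) = 1.44 × 10^5/8 = 1.80 × 10^4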